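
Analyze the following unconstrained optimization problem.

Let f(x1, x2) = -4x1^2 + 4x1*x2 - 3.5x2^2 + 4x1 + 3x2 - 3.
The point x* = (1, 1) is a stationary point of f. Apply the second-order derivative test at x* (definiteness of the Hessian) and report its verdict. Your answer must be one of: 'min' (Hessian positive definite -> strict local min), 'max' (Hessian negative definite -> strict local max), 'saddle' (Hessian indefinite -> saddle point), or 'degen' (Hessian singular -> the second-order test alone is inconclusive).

Compute the Hessian H = grad^2 f:
  H = [[-8, 4], [4, -7]]
Verify stationarity: grad f(x*) = H x* + g = (0, 0).
Eigenvalues of H: -11.5311, -3.4689.
Both eigenvalues < 0, so H is negative definite -> x* is a strict local max.

max


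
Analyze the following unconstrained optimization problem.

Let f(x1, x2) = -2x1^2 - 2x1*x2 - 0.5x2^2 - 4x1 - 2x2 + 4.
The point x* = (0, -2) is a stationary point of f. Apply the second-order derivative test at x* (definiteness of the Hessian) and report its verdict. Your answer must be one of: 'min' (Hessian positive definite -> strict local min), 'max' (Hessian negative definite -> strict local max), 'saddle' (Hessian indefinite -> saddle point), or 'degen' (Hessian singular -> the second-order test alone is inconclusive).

Compute the Hessian H = grad^2 f:
  H = [[-4, -2], [-2, -1]]
Verify stationarity: grad f(x*) = H x* + g = (0, 0).
Eigenvalues of H: -5, 0.
H has a zero eigenvalue (singular; negative semidefinite but not definite), so H is neither positive definite, negative definite, nor indefinite. The second-order test alone is inconclusive -> degen.
(Indeed, f is constant along the null direction of H through x*, so x* is not a strict local extremum.)

degen


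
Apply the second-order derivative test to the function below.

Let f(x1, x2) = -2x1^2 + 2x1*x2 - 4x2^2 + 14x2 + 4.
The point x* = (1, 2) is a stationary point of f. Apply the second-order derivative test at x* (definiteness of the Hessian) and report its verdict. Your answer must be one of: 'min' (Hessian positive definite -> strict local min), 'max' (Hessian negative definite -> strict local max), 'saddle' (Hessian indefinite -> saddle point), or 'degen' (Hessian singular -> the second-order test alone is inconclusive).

Compute the Hessian H = grad^2 f:
  H = [[-4, 2], [2, -8]]
Verify stationarity: grad f(x*) = H x* + g = (0, 0).
Eigenvalues of H: -8.8284, -3.1716.
Both eigenvalues < 0, so H is negative definite -> x* is a strict local max.

max


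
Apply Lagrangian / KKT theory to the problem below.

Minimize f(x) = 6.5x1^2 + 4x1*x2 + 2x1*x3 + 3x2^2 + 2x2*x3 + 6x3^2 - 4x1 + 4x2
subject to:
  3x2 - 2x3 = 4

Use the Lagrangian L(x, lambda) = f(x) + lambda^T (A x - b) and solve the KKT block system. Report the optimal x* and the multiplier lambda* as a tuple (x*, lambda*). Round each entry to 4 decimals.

Form the Lagrangian:
  L(x, lambda) = (1/2) x^T Q x + c^T x + lambda^T (A x - b)
Stationarity (grad_x L = 0): Q x + c + A^T lambda = 0.
Primal feasibility: A x = b.

This gives the KKT block system:
  [ Q   A^T ] [ x     ]   [-c ]
  [ A    0  ] [ lambda ] = [ b ]

Solving the linear system:
  x*      = (0.131, 0.8996, -0.6507)
  lambda* = (-2.8734)
  f(x*)   = 7.2838

x* = (0.131, 0.8996, -0.6507), lambda* = (-2.8734)


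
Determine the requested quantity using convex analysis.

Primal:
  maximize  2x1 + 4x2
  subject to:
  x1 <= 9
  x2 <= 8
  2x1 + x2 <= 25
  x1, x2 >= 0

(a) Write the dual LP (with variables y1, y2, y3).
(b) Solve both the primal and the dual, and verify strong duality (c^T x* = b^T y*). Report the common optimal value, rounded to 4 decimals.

The standard primal-dual pair for 'max c^T x s.t. A x <= b, x >= 0' is:
  Dual:  min b^T y  s.t.  A^T y >= c,  y >= 0.

So the dual LP is:
  minimize  9y1 + 8y2 + 25y3
  subject to:
    y1 + 2y3 >= 2
    y2 + y3 >= 4
    y1, y2, y3 >= 0

Solving the primal: x* = (8.5, 8).
  primal value c^T x* = 49.
Solving the dual: y* = (0, 3, 1).
  dual value b^T y* = 49.
Strong duality: c^T x* = b^T y*. Confirmed.

49


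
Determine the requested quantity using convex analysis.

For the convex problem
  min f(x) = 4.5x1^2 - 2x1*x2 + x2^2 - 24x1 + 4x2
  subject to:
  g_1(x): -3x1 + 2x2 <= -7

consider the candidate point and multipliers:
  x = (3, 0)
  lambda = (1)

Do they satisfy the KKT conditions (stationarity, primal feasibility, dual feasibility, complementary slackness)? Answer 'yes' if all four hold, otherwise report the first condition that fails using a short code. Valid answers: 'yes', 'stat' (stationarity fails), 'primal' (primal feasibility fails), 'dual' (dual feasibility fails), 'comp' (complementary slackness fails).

Gradient of f: grad f(x) = Q x + c = (3, -2)
Constraint values g_i(x) = a_i^T x - b_i:
  g_1((3, 0)) = -2
Stationarity residual: grad f(x) + sum_i lambda_i a_i = (0, 0)
  -> stationarity OK
Primal feasibility (all g_i <= 0): OK
Dual feasibility (all lambda_i >= 0): OK
Complementary slackness (lambda_i * g_i(x) = 0 for all i): FAILS

Verdict: the first failing condition is complementary_slackness -> comp.

comp


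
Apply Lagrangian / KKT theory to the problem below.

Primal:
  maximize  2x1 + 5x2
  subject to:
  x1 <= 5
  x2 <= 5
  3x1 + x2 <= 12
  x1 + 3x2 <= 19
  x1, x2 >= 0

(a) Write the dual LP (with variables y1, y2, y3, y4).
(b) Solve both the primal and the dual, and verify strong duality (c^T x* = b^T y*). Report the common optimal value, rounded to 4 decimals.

The standard primal-dual pair for 'max c^T x s.t. A x <= b, x >= 0' is:
  Dual:  min b^T y  s.t.  A^T y >= c,  y >= 0.

So the dual LP is:
  minimize  5y1 + 5y2 + 12y3 + 19y4
  subject to:
    y1 + 3y3 + y4 >= 2
    y2 + y3 + 3y4 >= 5
    y1, y2, y3, y4 >= 0

Solving the primal: x* = (2.3333, 5).
  primal value c^T x* = 29.6667.
Solving the dual: y* = (0, 4.3333, 0.6667, 0).
  dual value b^T y* = 29.6667.
Strong duality: c^T x* = b^T y*. Confirmed.

29.6667


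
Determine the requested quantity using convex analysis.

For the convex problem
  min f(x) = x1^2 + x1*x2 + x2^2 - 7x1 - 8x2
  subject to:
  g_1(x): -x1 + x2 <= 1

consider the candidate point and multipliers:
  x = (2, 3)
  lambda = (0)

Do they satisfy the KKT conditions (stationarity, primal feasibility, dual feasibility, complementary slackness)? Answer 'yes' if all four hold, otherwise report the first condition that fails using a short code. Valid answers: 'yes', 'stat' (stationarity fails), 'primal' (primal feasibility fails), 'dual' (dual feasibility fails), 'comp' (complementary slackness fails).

Gradient of f: grad f(x) = Q x + c = (0, 0)
Constraint values g_i(x) = a_i^T x - b_i:
  g_1((2, 3)) = 0
Stationarity residual: grad f(x) + sum_i lambda_i a_i = (0, 0)
  -> stationarity OK
Primal feasibility (all g_i <= 0): OK
Dual feasibility (all lambda_i >= 0): OK
Complementary slackness (lambda_i * g_i(x) = 0 for all i): OK

Verdict: yes, KKT holds.

yes


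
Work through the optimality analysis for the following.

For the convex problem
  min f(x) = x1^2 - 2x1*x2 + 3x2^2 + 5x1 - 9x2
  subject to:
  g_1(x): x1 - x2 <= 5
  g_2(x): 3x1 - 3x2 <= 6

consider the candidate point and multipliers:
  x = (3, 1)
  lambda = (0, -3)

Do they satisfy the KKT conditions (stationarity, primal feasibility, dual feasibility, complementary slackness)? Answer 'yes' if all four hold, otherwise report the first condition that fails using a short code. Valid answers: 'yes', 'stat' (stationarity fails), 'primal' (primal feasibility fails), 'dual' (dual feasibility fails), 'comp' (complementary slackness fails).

Gradient of f: grad f(x) = Q x + c = (9, -9)
Constraint values g_i(x) = a_i^T x - b_i:
  g_1((3, 1)) = -3
  g_2((3, 1)) = 0
Stationarity residual: grad f(x) + sum_i lambda_i a_i = (0, 0)
  -> stationarity OK
Primal feasibility (all g_i <= 0): OK
Dual feasibility (all lambda_i >= 0): FAILS
Complementary slackness (lambda_i * g_i(x) = 0 for all i): OK

Verdict: the first failing condition is dual_feasibility -> dual.

dual


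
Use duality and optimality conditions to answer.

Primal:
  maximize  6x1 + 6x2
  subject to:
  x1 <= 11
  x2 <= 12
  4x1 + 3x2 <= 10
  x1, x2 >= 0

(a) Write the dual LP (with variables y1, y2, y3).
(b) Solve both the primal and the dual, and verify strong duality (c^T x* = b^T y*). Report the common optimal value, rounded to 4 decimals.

The standard primal-dual pair for 'max c^T x s.t. A x <= b, x >= 0' is:
  Dual:  min b^T y  s.t.  A^T y >= c,  y >= 0.

So the dual LP is:
  minimize  11y1 + 12y2 + 10y3
  subject to:
    y1 + 4y3 >= 6
    y2 + 3y3 >= 6
    y1, y2, y3 >= 0

Solving the primal: x* = (0, 3.3333).
  primal value c^T x* = 20.
Solving the dual: y* = (0, 0, 2).
  dual value b^T y* = 20.
Strong duality: c^T x* = b^T y*. Confirmed.

20


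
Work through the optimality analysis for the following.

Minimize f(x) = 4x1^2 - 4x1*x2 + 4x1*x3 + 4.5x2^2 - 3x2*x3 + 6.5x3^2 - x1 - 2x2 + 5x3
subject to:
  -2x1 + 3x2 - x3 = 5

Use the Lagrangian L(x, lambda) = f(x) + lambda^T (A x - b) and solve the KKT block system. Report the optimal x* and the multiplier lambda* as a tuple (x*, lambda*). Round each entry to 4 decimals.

Form the Lagrangian:
  L(x, lambda) = (1/2) x^T Q x + c^T x + lambda^T (A x - b)
Stationarity (grad_x L = 0): Q x + c + A^T lambda = 0.
Primal feasibility: A x = b.

This gives the KKT block system:
  [ Q   A^T ] [ x     ]   [-c ]
  [ A    0  ] [ lambda ] = [ b ]

Solving the linear system:
  x*      = (-0.0061, 1.5427, -0.3598)
  lambda* = (-4.3293)
  f(x*)   = 8.3841

x* = (-0.0061, 1.5427, -0.3598), lambda* = (-4.3293)


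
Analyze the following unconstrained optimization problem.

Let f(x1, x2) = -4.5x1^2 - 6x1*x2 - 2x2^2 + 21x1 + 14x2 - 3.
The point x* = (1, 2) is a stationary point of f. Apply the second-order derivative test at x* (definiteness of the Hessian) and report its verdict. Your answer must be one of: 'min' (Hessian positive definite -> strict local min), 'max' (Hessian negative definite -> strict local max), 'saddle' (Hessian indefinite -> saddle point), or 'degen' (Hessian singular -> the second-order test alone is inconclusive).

Compute the Hessian H = grad^2 f:
  H = [[-9, -6], [-6, -4]]
Verify stationarity: grad f(x*) = H x* + g = (0, 0).
Eigenvalues of H: -13, 0.
H has a zero eigenvalue (singular; negative semidefinite but not definite), so H is neither positive definite, negative definite, nor indefinite. The second-order test alone is inconclusive -> degen.
(Indeed, f is constant along the null direction of H through x*, so x* is not a strict local extremum.)

degen


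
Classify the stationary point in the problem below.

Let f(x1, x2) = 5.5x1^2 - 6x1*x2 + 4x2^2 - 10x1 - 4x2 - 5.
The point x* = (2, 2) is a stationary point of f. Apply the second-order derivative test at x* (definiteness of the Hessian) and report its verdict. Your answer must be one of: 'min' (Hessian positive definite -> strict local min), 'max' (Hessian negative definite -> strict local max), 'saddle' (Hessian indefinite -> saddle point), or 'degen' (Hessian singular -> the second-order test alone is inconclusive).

Compute the Hessian H = grad^2 f:
  H = [[11, -6], [-6, 8]]
Verify stationarity: grad f(x*) = H x* + g = (0, 0).
Eigenvalues of H: 3.3153, 15.6847.
Both eigenvalues > 0, so H is positive definite -> x* is a strict local min.

min


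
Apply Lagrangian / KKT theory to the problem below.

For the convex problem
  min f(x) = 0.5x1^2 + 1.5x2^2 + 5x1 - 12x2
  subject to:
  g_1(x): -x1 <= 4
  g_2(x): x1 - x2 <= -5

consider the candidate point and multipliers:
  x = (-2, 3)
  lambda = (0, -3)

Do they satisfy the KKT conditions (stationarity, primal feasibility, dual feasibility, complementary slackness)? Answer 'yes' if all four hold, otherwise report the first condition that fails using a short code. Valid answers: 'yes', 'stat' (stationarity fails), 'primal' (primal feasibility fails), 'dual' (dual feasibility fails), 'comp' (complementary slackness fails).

Gradient of f: grad f(x) = Q x + c = (3, -3)
Constraint values g_i(x) = a_i^T x - b_i:
  g_1((-2, 3)) = -2
  g_2((-2, 3)) = 0
Stationarity residual: grad f(x) + sum_i lambda_i a_i = (0, 0)
  -> stationarity OK
Primal feasibility (all g_i <= 0): OK
Dual feasibility (all lambda_i >= 0): FAILS
Complementary slackness (lambda_i * g_i(x) = 0 for all i): OK

Verdict: the first failing condition is dual_feasibility -> dual.

dual


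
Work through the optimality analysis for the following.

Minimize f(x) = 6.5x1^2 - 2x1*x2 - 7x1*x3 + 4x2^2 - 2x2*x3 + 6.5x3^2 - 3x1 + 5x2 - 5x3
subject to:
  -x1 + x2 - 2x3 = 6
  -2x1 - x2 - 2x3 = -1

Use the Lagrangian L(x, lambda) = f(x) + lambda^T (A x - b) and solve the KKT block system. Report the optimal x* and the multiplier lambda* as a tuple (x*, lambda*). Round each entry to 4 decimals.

Form the Lagrangian:
  L(x, lambda) = (1/2) x^T Q x + c^T x + lambda^T (A x - b)
Stationarity (grad_x L = 0): Q x + c + A^T lambda = 0.
Primal feasibility: A x = b.

This gives the KKT block system:
  [ Q   A^T ] [ x     ]   [-c ]
  [ A    0  ] [ lambda ] = [ b ]

Solving the linear system:
  x*      = (-0.0657, 3.5328, -1.2008)
  lambda* = (-24.7017, 11.0938)
  f(x*)   = 91.5844

x* = (-0.0657, 3.5328, -1.2008), lambda* = (-24.7017, 11.0938)


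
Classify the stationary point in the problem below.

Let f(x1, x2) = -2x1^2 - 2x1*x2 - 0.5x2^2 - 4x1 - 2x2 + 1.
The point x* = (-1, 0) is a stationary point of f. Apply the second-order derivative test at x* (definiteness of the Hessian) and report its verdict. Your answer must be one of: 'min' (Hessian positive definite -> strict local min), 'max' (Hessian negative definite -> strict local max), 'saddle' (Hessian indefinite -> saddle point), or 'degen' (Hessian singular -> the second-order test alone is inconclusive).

Compute the Hessian H = grad^2 f:
  H = [[-4, -2], [-2, -1]]
Verify stationarity: grad f(x*) = H x* + g = (0, 0).
Eigenvalues of H: -5, 0.
H has a zero eigenvalue (singular; negative semidefinite but not definite), so H is neither positive definite, negative definite, nor indefinite. The second-order test alone is inconclusive -> degen.
(Indeed, f is constant along the null direction of H through x*, so x* is not a strict local extremum.)

degen


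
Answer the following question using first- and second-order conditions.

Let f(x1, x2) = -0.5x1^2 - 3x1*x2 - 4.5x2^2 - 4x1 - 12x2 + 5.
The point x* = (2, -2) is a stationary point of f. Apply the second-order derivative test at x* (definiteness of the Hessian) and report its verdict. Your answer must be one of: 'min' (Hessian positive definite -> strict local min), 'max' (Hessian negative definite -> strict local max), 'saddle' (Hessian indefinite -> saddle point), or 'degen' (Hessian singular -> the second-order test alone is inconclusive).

Compute the Hessian H = grad^2 f:
  H = [[-1, -3], [-3, -9]]
Verify stationarity: grad f(x*) = H x* + g = (0, 0).
Eigenvalues of H: -10, 0.
H has a zero eigenvalue (singular; negative semidefinite but not definite), so H is neither positive definite, negative definite, nor indefinite. The second-order test alone is inconclusive -> degen.
(Indeed, f is constant along the null direction of H through x*, so x* is not a strict local extremum.)

degen


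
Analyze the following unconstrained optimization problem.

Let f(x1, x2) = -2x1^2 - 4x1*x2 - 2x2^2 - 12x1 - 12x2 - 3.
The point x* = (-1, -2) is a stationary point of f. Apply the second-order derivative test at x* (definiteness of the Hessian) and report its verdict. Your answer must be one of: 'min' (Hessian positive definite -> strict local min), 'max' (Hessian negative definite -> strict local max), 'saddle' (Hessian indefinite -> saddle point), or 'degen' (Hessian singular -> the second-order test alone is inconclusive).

Compute the Hessian H = grad^2 f:
  H = [[-4, -4], [-4, -4]]
Verify stationarity: grad f(x*) = H x* + g = (0, 0).
Eigenvalues of H: -8, 0.
H has a zero eigenvalue (singular; negative semidefinite but not definite), so H is neither positive definite, negative definite, nor indefinite. The second-order test alone is inconclusive -> degen.
(Indeed, f is constant along the null direction of H through x*, so x* is not a strict local extremum.)

degen


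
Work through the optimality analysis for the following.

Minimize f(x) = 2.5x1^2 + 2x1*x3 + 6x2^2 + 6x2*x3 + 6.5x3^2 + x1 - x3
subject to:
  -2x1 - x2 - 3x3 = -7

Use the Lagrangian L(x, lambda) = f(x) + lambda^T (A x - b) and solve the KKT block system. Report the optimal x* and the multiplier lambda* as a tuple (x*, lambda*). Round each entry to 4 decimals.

Form the Lagrangian:
  L(x, lambda) = (1/2) x^T Q x + c^T x + lambda^T (A x - b)
Stationarity (grad_x L = 0): Q x + c + A^T lambda = 0.
Primal feasibility: A x = b.

This gives the KKT block system:
  [ Q   A^T ] [ x     ]   [-c ]
  [ A    0  ] [ lambda ] = [ b ]

Solving the linear system:
  x*      = (1.6838, -0.1301, 1.2542)
  lambda* = (5.9637)
  f(x*)   = 21.0877

x* = (1.6838, -0.1301, 1.2542), lambda* = (5.9637)


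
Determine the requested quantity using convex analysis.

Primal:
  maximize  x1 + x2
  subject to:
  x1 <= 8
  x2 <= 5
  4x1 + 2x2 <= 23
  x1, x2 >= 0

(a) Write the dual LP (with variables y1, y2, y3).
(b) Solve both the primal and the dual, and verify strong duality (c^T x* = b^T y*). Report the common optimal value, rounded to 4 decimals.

The standard primal-dual pair for 'max c^T x s.t. A x <= b, x >= 0' is:
  Dual:  min b^T y  s.t.  A^T y >= c,  y >= 0.

So the dual LP is:
  minimize  8y1 + 5y2 + 23y3
  subject to:
    y1 + 4y3 >= 1
    y2 + 2y3 >= 1
    y1, y2, y3 >= 0

Solving the primal: x* = (3.25, 5).
  primal value c^T x* = 8.25.
Solving the dual: y* = (0, 0.5, 0.25).
  dual value b^T y* = 8.25.
Strong duality: c^T x* = b^T y*. Confirmed.

8.25


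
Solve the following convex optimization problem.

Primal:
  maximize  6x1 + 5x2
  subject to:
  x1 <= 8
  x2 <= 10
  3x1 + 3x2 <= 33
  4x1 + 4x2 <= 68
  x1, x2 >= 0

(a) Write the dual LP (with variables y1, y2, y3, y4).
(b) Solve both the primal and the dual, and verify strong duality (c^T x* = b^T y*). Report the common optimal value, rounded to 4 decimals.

The standard primal-dual pair for 'max c^T x s.t. A x <= b, x >= 0' is:
  Dual:  min b^T y  s.t.  A^T y >= c,  y >= 0.

So the dual LP is:
  minimize  8y1 + 10y2 + 33y3 + 68y4
  subject to:
    y1 + 3y3 + 4y4 >= 6
    y2 + 3y3 + 4y4 >= 5
    y1, y2, y3, y4 >= 0

Solving the primal: x* = (8, 3).
  primal value c^T x* = 63.
Solving the dual: y* = (1, 0, 1.6667, 0).
  dual value b^T y* = 63.
Strong duality: c^T x* = b^T y*. Confirmed.

63


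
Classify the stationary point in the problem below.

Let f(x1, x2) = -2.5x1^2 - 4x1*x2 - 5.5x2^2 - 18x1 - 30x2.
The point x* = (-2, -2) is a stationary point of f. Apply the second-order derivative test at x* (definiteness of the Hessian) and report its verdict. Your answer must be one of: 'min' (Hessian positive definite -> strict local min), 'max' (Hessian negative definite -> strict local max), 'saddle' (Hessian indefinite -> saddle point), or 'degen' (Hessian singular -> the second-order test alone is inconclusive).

Compute the Hessian H = grad^2 f:
  H = [[-5, -4], [-4, -11]]
Verify stationarity: grad f(x*) = H x* + g = (0, 0).
Eigenvalues of H: -13, -3.
Both eigenvalues < 0, so H is negative definite -> x* is a strict local max.

max


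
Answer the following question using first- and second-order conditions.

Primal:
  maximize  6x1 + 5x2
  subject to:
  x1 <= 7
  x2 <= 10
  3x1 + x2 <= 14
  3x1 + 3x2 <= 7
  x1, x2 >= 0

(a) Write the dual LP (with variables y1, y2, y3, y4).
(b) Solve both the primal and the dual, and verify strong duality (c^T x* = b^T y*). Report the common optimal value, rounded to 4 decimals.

The standard primal-dual pair for 'max c^T x s.t. A x <= b, x >= 0' is:
  Dual:  min b^T y  s.t.  A^T y >= c,  y >= 0.

So the dual LP is:
  minimize  7y1 + 10y2 + 14y3 + 7y4
  subject to:
    y1 + 3y3 + 3y4 >= 6
    y2 + y3 + 3y4 >= 5
    y1, y2, y3, y4 >= 0

Solving the primal: x* = (2.3333, 0).
  primal value c^T x* = 14.
Solving the dual: y* = (0, 0, 0, 2).
  dual value b^T y* = 14.
Strong duality: c^T x* = b^T y*. Confirmed.

14


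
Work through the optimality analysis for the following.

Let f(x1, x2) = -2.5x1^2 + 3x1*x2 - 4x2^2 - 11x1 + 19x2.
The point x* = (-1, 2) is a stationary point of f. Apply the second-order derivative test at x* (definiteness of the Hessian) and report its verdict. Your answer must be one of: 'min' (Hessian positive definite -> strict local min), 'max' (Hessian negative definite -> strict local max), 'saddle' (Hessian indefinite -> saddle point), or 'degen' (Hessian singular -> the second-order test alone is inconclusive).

Compute the Hessian H = grad^2 f:
  H = [[-5, 3], [3, -8]]
Verify stationarity: grad f(x*) = H x* + g = (0, 0).
Eigenvalues of H: -9.8541, -3.1459.
Both eigenvalues < 0, so H is negative definite -> x* is a strict local max.

max


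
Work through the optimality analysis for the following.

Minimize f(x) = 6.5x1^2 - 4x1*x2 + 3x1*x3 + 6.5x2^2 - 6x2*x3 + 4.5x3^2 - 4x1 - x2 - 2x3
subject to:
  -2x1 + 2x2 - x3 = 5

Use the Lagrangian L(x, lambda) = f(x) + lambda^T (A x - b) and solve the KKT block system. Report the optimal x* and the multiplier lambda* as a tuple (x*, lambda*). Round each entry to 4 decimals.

Form the Lagrangian:
  L(x, lambda) = (1/2) x^T Q x + c^T x + lambda^T (A x - b)
Stationarity (grad_x L = 0): Q x + c + A^T lambda = 0.
Primal feasibility: A x = b.

This gives the KKT block system:
  [ Q   A^T ] [ x     ]   [-c ]
  [ A    0  ] [ lambda ] = [ b ]

Solving the linear system:
  x*      = (-1.0091, 1.712, 0.4422)
  lambda* = (-11.3197)
  f(x*)   = 29.0193

x* = (-1.0091, 1.712, 0.4422), lambda* = (-11.3197)


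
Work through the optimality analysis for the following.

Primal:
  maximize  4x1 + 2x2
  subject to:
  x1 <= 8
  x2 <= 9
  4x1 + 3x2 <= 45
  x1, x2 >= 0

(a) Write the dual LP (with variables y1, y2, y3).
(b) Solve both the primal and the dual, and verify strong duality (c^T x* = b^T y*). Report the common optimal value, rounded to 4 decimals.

The standard primal-dual pair for 'max c^T x s.t. A x <= b, x >= 0' is:
  Dual:  min b^T y  s.t.  A^T y >= c,  y >= 0.

So the dual LP is:
  minimize  8y1 + 9y2 + 45y3
  subject to:
    y1 + 4y3 >= 4
    y2 + 3y3 >= 2
    y1, y2, y3 >= 0

Solving the primal: x* = (8, 4.3333).
  primal value c^T x* = 40.6667.
Solving the dual: y* = (1.3333, 0, 0.6667).
  dual value b^T y* = 40.6667.
Strong duality: c^T x* = b^T y*. Confirmed.

40.6667


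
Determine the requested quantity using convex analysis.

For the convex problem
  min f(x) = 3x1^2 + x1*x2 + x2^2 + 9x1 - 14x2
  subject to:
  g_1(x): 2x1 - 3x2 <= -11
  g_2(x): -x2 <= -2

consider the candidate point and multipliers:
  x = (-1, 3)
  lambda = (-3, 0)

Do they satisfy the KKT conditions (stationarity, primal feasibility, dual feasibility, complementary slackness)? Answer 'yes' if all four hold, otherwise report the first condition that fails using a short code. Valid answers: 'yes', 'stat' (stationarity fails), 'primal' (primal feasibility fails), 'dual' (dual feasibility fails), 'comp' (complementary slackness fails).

Gradient of f: grad f(x) = Q x + c = (6, -9)
Constraint values g_i(x) = a_i^T x - b_i:
  g_1((-1, 3)) = 0
  g_2((-1, 3)) = -1
Stationarity residual: grad f(x) + sum_i lambda_i a_i = (0, 0)
  -> stationarity OK
Primal feasibility (all g_i <= 0): OK
Dual feasibility (all lambda_i >= 0): FAILS
Complementary slackness (lambda_i * g_i(x) = 0 for all i): OK

Verdict: the first failing condition is dual_feasibility -> dual.

dual


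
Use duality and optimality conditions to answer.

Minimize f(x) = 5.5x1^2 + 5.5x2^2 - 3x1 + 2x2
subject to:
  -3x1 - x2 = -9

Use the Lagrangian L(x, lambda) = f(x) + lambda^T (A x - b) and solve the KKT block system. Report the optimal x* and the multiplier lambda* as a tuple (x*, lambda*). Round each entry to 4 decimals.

Form the Lagrangian:
  L(x, lambda) = (1/2) x^T Q x + c^T x + lambda^T (A x - b)
Stationarity (grad_x L = 0): Q x + c + A^T lambda = 0.
Primal feasibility: A x = b.

This gives the KKT block system:
  [ Q   A^T ] [ x     ]   [-c ]
  [ A    0  ] [ lambda ] = [ b ]

Solving the linear system:
  x*      = (2.7818, 0.6545)
  lambda* = (9.2)
  f(x*)   = 37.8818

x* = (2.7818, 0.6545), lambda* = (9.2)


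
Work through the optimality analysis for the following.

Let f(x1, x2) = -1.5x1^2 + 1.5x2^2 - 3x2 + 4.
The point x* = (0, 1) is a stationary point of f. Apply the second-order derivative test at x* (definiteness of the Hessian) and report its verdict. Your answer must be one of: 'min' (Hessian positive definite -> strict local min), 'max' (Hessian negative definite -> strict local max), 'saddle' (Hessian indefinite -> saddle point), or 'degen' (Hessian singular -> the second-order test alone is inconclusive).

Compute the Hessian H = grad^2 f:
  H = [[-3, 0], [0, 3]]
Verify stationarity: grad f(x*) = H x* + g = (0, 0).
Eigenvalues of H: -3, 3.
Eigenvalues have mixed signs, so H is indefinite -> x* is a saddle point.

saddle


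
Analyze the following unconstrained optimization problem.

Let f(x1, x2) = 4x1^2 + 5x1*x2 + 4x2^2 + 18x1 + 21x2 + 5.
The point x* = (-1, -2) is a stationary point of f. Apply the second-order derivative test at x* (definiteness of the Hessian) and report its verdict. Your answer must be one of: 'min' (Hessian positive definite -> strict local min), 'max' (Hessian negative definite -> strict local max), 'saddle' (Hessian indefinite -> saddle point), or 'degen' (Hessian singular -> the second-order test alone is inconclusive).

Compute the Hessian H = grad^2 f:
  H = [[8, 5], [5, 8]]
Verify stationarity: grad f(x*) = H x* + g = (0, 0).
Eigenvalues of H: 3, 13.
Both eigenvalues > 0, so H is positive definite -> x* is a strict local min.

min


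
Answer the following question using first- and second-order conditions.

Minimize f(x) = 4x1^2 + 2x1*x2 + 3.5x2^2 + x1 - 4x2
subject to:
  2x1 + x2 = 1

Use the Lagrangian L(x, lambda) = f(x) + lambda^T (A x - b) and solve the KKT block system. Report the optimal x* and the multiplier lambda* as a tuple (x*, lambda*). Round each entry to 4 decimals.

Form the Lagrangian:
  L(x, lambda) = (1/2) x^T Q x + c^T x + lambda^T (A x - b)
Stationarity (grad_x L = 0): Q x + c + A^T lambda = 0.
Primal feasibility: A x = b.

This gives the KKT block system:
  [ Q   A^T ] [ x     ]   [-c ]
  [ A    0  ] [ lambda ] = [ b ]

Solving the linear system:
  x*      = (0.1071, 0.7857)
  lambda* = (-1.7143)
  f(x*)   = -0.6607

x* = (0.1071, 0.7857), lambda* = (-1.7143)


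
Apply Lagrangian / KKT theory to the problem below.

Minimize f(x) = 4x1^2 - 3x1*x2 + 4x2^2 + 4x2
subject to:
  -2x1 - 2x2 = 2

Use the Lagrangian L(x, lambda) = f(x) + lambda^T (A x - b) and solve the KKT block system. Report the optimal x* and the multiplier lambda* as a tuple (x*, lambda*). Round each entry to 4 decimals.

Form the Lagrangian:
  L(x, lambda) = (1/2) x^T Q x + c^T x + lambda^T (A x - b)
Stationarity (grad_x L = 0): Q x + c + A^T lambda = 0.
Primal feasibility: A x = b.

This gives the KKT block system:
  [ Q   A^T ] [ x     ]   [-c ]
  [ A    0  ] [ lambda ] = [ b ]

Solving the linear system:
  x*      = (-0.3182, -0.6818)
  lambda* = (-0.25)
  f(x*)   = -1.1136

x* = (-0.3182, -0.6818), lambda* = (-0.25)


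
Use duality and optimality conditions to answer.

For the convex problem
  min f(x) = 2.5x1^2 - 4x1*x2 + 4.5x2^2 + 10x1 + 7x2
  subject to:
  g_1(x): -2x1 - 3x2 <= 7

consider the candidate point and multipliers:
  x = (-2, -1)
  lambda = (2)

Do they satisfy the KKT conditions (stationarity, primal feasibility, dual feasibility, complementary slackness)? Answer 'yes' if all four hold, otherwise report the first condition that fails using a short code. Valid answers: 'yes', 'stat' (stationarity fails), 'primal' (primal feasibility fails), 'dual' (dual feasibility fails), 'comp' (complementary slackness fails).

Gradient of f: grad f(x) = Q x + c = (4, 6)
Constraint values g_i(x) = a_i^T x - b_i:
  g_1((-2, -1)) = 0
Stationarity residual: grad f(x) + sum_i lambda_i a_i = (0, 0)
  -> stationarity OK
Primal feasibility (all g_i <= 0): OK
Dual feasibility (all lambda_i >= 0): OK
Complementary slackness (lambda_i * g_i(x) = 0 for all i): OK

Verdict: yes, KKT holds.

yes


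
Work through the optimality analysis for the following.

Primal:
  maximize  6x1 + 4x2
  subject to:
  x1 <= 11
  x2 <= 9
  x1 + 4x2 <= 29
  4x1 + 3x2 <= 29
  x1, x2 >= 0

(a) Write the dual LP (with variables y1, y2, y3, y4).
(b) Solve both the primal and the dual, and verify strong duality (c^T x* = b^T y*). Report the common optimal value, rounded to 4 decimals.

The standard primal-dual pair for 'max c^T x s.t. A x <= b, x >= 0' is:
  Dual:  min b^T y  s.t.  A^T y >= c,  y >= 0.

So the dual LP is:
  minimize  11y1 + 9y2 + 29y3 + 29y4
  subject to:
    y1 + y3 + 4y4 >= 6
    y2 + 4y3 + 3y4 >= 4
    y1, y2, y3, y4 >= 0

Solving the primal: x* = (7.25, 0).
  primal value c^T x* = 43.5.
Solving the dual: y* = (0, 0, 0, 1.5).
  dual value b^T y* = 43.5.
Strong duality: c^T x* = b^T y*. Confirmed.

43.5


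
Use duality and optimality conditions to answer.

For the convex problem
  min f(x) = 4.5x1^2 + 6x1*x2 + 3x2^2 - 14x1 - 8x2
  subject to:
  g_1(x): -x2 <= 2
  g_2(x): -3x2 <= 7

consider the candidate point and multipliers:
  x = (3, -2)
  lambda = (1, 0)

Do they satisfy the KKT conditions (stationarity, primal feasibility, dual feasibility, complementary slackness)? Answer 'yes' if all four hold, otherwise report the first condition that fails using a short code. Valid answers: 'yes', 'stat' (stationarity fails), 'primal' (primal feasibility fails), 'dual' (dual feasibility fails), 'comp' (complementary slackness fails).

Gradient of f: grad f(x) = Q x + c = (1, -2)
Constraint values g_i(x) = a_i^T x - b_i:
  g_1((3, -2)) = 0
  g_2((3, -2)) = -1
Stationarity residual: grad f(x) + sum_i lambda_i a_i = (1, -3)
  -> stationarity FAILS
Primal feasibility (all g_i <= 0): OK
Dual feasibility (all lambda_i >= 0): OK
Complementary slackness (lambda_i * g_i(x) = 0 for all i): OK

Verdict: the first failing condition is stationarity -> stat.

stat


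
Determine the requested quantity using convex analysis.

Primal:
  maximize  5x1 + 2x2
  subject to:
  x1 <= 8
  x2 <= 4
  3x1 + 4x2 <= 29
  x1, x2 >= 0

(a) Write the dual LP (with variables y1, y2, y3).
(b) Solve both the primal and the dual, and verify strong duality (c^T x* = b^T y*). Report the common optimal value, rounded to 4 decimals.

The standard primal-dual pair for 'max c^T x s.t. A x <= b, x >= 0' is:
  Dual:  min b^T y  s.t.  A^T y >= c,  y >= 0.

So the dual LP is:
  minimize  8y1 + 4y2 + 29y3
  subject to:
    y1 + 3y3 >= 5
    y2 + 4y3 >= 2
    y1, y2, y3 >= 0

Solving the primal: x* = (8, 1.25).
  primal value c^T x* = 42.5.
Solving the dual: y* = (3.5, 0, 0.5).
  dual value b^T y* = 42.5.
Strong duality: c^T x* = b^T y*. Confirmed.

42.5


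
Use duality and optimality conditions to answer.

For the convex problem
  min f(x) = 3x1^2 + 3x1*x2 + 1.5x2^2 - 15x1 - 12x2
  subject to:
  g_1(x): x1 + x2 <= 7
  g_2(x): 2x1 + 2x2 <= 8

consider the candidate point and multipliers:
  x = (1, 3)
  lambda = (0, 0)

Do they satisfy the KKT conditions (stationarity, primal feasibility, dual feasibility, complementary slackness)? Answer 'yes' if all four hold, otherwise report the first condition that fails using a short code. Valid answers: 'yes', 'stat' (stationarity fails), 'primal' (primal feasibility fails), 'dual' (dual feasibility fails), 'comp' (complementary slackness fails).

Gradient of f: grad f(x) = Q x + c = (0, 0)
Constraint values g_i(x) = a_i^T x - b_i:
  g_1((1, 3)) = -3
  g_2((1, 3)) = 0
Stationarity residual: grad f(x) + sum_i lambda_i a_i = (0, 0)
  -> stationarity OK
Primal feasibility (all g_i <= 0): OK
Dual feasibility (all lambda_i >= 0): OK
Complementary slackness (lambda_i * g_i(x) = 0 for all i): OK

Verdict: yes, KKT holds.

yes


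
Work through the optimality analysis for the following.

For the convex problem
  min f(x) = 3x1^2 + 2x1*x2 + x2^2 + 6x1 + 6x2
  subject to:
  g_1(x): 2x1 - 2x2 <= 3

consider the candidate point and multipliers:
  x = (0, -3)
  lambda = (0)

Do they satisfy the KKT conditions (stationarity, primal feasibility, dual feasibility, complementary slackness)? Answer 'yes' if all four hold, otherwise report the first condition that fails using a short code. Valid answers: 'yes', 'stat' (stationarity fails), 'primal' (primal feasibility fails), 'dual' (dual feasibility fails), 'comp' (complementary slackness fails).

Gradient of f: grad f(x) = Q x + c = (0, 0)
Constraint values g_i(x) = a_i^T x - b_i:
  g_1((0, -3)) = 3
Stationarity residual: grad f(x) + sum_i lambda_i a_i = (0, 0)
  -> stationarity OK
Primal feasibility (all g_i <= 0): FAILS
Dual feasibility (all lambda_i >= 0): OK
Complementary slackness (lambda_i * g_i(x) = 0 for all i): OK

Verdict: the first failing condition is primal_feasibility -> primal.

primal


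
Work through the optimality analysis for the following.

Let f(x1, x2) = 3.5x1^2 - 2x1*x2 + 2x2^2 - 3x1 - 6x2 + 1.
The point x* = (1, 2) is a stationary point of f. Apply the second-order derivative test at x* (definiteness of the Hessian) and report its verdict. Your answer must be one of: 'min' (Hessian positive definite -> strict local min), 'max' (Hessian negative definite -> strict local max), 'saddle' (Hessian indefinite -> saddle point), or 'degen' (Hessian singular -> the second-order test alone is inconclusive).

Compute the Hessian H = grad^2 f:
  H = [[7, -2], [-2, 4]]
Verify stationarity: grad f(x*) = H x* + g = (0, 0).
Eigenvalues of H: 3, 8.
Both eigenvalues > 0, so H is positive definite -> x* is a strict local min.

min


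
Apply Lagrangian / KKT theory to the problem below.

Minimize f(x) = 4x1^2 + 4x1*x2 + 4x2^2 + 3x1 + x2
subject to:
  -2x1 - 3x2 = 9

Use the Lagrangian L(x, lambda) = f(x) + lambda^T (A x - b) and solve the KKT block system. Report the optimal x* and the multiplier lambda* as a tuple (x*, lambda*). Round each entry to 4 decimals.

Form the Lagrangian:
  L(x, lambda) = (1/2) x^T Q x + c^T x + lambda^T (A x - b)
Stationarity (grad_x L = 0): Q x + c + A^T lambda = 0.
Primal feasibility: A x = b.

This gives the KKT block system:
  [ Q   A^T ] [ x     ]   [-c ]
  [ A    0  ] [ lambda ] = [ b ]

Solving the linear system:
  x*      = (-1.0179, -2.3214)
  lambda* = (-7.2143)
  f(x*)   = 29.7768

x* = (-1.0179, -2.3214), lambda* = (-7.2143)


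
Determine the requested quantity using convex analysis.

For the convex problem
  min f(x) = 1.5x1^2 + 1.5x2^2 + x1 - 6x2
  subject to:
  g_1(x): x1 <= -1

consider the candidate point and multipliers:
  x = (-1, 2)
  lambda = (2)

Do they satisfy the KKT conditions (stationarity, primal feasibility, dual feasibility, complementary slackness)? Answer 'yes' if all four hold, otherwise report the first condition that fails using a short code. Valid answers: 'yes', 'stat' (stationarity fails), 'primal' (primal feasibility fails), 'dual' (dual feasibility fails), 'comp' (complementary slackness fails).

Gradient of f: grad f(x) = Q x + c = (-2, 0)
Constraint values g_i(x) = a_i^T x - b_i:
  g_1((-1, 2)) = 0
Stationarity residual: grad f(x) + sum_i lambda_i a_i = (0, 0)
  -> stationarity OK
Primal feasibility (all g_i <= 0): OK
Dual feasibility (all lambda_i >= 0): OK
Complementary slackness (lambda_i * g_i(x) = 0 for all i): OK

Verdict: yes, KKT holds.

yes


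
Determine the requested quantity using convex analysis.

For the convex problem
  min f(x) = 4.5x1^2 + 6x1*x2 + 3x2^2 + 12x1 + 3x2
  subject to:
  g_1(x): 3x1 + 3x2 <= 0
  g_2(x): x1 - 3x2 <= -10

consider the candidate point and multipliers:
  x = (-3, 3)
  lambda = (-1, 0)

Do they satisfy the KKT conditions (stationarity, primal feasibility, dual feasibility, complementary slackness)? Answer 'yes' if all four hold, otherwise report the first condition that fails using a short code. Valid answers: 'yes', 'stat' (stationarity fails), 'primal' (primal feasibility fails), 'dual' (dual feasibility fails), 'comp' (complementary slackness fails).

Gradient of f: grad f(x) = Q x + c = (3, 3)
Constraint values g_i(x) = a_i^T x - b_i:
  g_1((-3, 3)) = 0
  g_2((-3, 3)) = -2
Stationarity residual: grad f(x) + sum_i lambda_i a_i = (0, 0)
  -> stationarity OK
Primal feasibility (all g_i <= 0): OK
Dual feasibility (all lambda_i >= 0): FAILS
Complementary slackness (lambda_i * g_i(x) = 0 for all i): OK

Verdict: the first failing condition is dual_feasibility -> dual.

dual


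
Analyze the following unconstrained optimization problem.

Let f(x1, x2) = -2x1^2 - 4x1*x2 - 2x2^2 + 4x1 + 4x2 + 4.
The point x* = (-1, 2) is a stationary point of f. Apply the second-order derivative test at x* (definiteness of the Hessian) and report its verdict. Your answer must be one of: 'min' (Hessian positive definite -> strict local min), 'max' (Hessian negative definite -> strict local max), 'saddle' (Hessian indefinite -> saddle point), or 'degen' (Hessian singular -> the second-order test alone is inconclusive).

Compute the Hessian H = grad^2 f:
  H = [[-4, -4], [-4, -4]]
Verify stationarity: grad f(x*) = H x* + g = (0, 0).
Eigenvalues of H: -8, 0.
H has a zero eigenvalue (singular; negative semidefinite but not definite), so H is neither positive definite, negative definite, nor indefinite. The second-order test alone is inconclusive -> degen.
(Indeed, f is constant along the null direction of H through x*, so x* is not a strict local extremum.)

degen


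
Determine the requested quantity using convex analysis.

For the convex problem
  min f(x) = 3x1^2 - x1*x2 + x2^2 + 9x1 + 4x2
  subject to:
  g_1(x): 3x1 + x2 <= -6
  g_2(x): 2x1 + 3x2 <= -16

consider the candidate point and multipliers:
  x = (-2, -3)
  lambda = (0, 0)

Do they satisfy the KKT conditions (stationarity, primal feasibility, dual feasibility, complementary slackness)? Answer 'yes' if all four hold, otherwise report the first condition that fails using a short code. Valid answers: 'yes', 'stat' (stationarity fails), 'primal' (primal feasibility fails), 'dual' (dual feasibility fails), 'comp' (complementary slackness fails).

Gradient of f: grad f(x) = Q x + c = (0, 0)
Constraint values g_i(x) = a_i^T x - b_i:
  g_1((-2, -3)) = -3
  g_2((-2, -3)) = 3
Stationarity residual: grad f(x) + sum_i lambda_i a_i = (0, 0)
  -> stationarity OK
Primal feasibility (all g_i <= 0): FAILS
Dual feasibility (all lambda_i >= 0): OK
Complementary slackness (lambda_i * g_i(x) = 0 for all i): OK

Verdict: the first failing condition is primal_feasibility -> primal.

primal


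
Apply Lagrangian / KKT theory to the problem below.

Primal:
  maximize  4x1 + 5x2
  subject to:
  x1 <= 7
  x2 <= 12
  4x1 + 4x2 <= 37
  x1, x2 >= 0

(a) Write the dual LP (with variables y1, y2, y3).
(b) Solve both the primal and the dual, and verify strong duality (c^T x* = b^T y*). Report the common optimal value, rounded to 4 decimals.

The standard primal-dual pair for 'max c^T x s.t. A x <= b, x >= 0' is:
  Dual:  min b^T y  s.t.  A^T y >= c,  y >= 0.

So the dual LP is:
  minimize  7y1 + 12y2 + 37y3
  subject to:
    y1 + 4y3 >= 4
    y2 + 4y3 >= 5
    y1, y2, y3 >= 0

Solving the primal: x* = (0, 9.25).
  primal value c^T x* = 46.25.
Solving the dual: y* = (0, 0, 1.25).
  dual value b^T y* = 46.25.
Strong duality: c^T x* = b^T y*. Confirmed.

46.25


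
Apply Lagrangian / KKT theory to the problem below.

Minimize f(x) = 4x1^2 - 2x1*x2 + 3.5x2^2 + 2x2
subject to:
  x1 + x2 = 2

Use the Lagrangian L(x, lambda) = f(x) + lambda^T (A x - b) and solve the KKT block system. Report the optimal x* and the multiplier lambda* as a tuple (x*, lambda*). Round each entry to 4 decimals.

Form the Lagrangian:
  L(x, lambda) = (1/2) x^T Q x + c^T x + lambda^T (A x - b)
Stationarity (grad_x L = 0): Q x + c + A^T lambda = 0.
Primal feasibility: A x = b.

This gives the KKT block system:
  [ Q   A^T ] [ x     ]   [-c ]
  [ A    0  ] [ lambda ] = [ b ]

Solving the linear system:
  x*      = (1.0526, 0.9474)
  lambda* = (-6.5263)
  f(x*)   = 7.4737

x* = (1.0526, 0.9474), lambda* = (-6.5263)


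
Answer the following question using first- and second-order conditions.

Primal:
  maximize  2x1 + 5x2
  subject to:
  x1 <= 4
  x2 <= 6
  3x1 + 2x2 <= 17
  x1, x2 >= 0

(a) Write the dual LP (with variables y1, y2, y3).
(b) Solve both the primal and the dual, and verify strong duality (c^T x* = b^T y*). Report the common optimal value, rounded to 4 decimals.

The standard primal-dual pair for 'max c^T x s.t. A x <= b, x >= 0' is:
  Dual:  min b^T y  s.t.  A^T y >= c,  y >= 0.

So the dual LP is:
  minimize  4y1 + 6y2 + 17y3
  subject to:
    y1 + 3y3 >= 2
    y2 + 2y3 >= 5
    y1, y2, y3 >= 0

Solving the primal: x* = (1.6667, 6).
  primal value c^T x* = 33.3333.
Solving the dual: y* = (0, 3.6667, 0.6667).
  dual value b^T y* = 33.3333.
Strong duality: c^T x* = b^T y*. Confirmed.

33.3333
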